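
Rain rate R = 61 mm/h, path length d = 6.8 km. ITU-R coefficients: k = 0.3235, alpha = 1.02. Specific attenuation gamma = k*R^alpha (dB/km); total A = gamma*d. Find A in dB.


gamma = 0.3235 * 61^1.02 = 21.424501 dB/km
A = 21.424501 * 6.8 = 145.69 dB

145.69 dB


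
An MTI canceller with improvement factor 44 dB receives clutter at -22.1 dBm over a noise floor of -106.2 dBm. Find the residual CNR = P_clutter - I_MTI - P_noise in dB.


CNR = -22.1 - 44 - (-106.2) = 40.1 dB

40.1 dB


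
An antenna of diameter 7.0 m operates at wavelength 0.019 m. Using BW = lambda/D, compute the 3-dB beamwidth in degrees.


BW_rad = 0.019 / 7.0 = 0.002714
BW_deg = 0.16 degrees

0.16 degrees


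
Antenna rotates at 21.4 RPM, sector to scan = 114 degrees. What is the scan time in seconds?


t = 114 / (21.4 * 360) * 60 = 0.89 s

0.89 s


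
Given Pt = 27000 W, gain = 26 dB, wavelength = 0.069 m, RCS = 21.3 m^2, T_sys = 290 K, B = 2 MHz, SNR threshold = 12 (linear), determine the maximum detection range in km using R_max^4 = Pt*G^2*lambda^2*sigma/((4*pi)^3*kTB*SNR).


G_lin = 10^(26/10) = 398.107171
R^4 = 27000 * 398.107171^2 * 0.069^2 * 21.3 / ((4*pi)^3 * 1.38e-23 * 290 * 2000000.0 * 12)
R^4 = 2.27679e18 m^4
R_max = (2.27679e18)^(1/4) = 38844.6 m = 38.8 km

38.8 km


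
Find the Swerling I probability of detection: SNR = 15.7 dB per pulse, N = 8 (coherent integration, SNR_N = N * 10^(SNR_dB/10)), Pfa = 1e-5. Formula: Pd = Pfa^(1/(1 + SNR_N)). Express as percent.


SNR_lin = 10^(15.7/10) = 37.15352
SNR_N = 8 * 37.15352 = 297.22816
1/(1 + SNR_N) = 1/298.22816 = 0.0033531
Pd = (1e-5)^0.0033531 = 0.96213
Pd = 96.2%

96.2%


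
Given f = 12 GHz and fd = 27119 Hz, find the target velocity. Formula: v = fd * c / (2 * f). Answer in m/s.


v = 27119 * 3e8 / (2 * 12000000000.0) = 339.0 m/s

339.0 m/s


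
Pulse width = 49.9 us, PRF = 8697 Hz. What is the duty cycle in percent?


DC = 49.9e-6 * 8697 * 100 = 43.4%

43.4%


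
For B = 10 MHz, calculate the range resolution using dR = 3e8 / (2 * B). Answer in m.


dR = 3e8 / (2 * 10000000.0) = 15.0 m

15.0 m


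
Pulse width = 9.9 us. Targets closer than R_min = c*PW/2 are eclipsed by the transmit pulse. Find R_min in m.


R_min = 3e8 * 9.9e-6 / 2 = 1485.0 m

1485.0 m


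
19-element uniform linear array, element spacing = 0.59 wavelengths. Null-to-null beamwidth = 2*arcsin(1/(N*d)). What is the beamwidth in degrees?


1/(N*d) = 1/(19*0.59) = 0.089206
BW = 2*arcsin(0.089206) = 10.2 degrees

10.2 degrees


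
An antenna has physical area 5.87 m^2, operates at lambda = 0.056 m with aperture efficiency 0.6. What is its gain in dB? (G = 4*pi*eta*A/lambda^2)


G_linear = 4*pi*0.6*5.87/0.056^2 = 14113.12
G_dB = 10*log10(14113.12) = 41.5 dB

41.5 dB


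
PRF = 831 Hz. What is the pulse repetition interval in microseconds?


PRI = 1/831 = 0.0012033694 s = 1203.4 us

1203.4 us


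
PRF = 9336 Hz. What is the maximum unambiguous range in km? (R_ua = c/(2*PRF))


R_ua = 3e8 / (2 * 9336) = 16066.8 m = 16.1 km

16.1 km


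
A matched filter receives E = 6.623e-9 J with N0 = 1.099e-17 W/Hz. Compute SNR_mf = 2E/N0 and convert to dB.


SNR_lin = 2 * 6.623e-9 / 1.099e-17 = 1.205e9
SNR_dB = 10*log10(1.205e9) = 90.8 dB

90.8 dB


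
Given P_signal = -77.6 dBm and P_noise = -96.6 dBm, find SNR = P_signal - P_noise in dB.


SNR = -77.6 - (-96.6) = 19.0 dB

19.0 dB


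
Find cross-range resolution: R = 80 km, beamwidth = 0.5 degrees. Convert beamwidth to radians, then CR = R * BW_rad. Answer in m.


BW_rad = 0.008726646
CR = 80000 * 0.008726646 = 698.1 m

698.1 m


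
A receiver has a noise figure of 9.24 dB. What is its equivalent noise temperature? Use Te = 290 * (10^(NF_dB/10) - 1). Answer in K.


NF_lin = 10^(9.24/10) = 8.3946
Te = 290 * (8.3946 - 1) = 2144.4 K

2144.4 K


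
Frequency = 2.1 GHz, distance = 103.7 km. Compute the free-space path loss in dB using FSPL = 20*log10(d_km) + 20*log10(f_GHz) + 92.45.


20*log10(103.7) = 40.32
20*log10(2.1) = 6.44
FSPL = 139.2 dB

139.2 dB


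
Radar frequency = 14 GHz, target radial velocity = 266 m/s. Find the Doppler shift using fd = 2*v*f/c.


fd = 2 * 266 * 14000000000.0 / 3e8 = 24826.7 Hz

24826.7 Hz


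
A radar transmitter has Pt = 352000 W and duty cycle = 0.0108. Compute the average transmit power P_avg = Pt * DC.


P_avg = 352000 * 0.0108 = 3801.6 W

3801.6 W


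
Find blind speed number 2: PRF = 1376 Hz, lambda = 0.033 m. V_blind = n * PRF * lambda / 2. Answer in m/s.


V_blind = 2 * 1376 * 0.033 / 2 = 45.4 m/s

45.4 m/s


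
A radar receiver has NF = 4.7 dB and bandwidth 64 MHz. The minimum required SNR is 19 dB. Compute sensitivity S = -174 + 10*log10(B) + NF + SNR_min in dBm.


10*log10(64000000.0) = 78.06
S = -174 + 78.06 + 4.7 + 19 = -72.2 dBm

-72.2 dBm


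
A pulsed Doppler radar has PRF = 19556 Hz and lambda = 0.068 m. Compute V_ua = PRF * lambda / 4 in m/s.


V_ua = 19556 * 0.068 / 4 = 332.5 m/s

332.5 m/s


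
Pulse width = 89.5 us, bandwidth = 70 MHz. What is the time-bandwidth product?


TBP = 89.5 * 70 = 6265.0

6265.0


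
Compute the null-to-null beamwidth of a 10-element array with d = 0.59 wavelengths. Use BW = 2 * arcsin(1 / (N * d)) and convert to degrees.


1/(N*d) = 1/(10*0.59) = 0.169492
BW = 2*arcsin(0.169492) = 19.5 degrees

19.5 degrees


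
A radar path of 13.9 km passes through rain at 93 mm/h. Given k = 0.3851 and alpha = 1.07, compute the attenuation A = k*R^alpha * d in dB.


gamma = 0.3851 * 93^1.07 = 49.186993 dB/km
A = 49.186993 * 13.9 = 683.7 dB

683.7 dB


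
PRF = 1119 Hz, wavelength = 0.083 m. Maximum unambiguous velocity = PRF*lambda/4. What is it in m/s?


V_ua = 1119 * 0.083 / 4 = 23.2 m/s

23.2 m/s


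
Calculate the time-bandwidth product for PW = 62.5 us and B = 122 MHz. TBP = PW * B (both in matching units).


TBP = 62.5 * 122 = 7625.0

7625.0


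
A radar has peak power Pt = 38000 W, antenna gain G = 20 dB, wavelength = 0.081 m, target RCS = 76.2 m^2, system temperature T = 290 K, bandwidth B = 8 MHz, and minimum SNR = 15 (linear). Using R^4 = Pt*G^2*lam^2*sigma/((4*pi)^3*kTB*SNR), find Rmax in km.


G_lin = 10^(20/10) = 100.0
R^4 = 38000 * 100.0^2 * 0.081^2 * 76.2 / ((4*pi)^3 * 1.38e-23 * 290 * 8000000.0 * 15)
R^4 = 1.99352e17 m^4
R_max = (1.99352e17)^(1/4) = 21130.3 m = 21.1 km

21.1 km


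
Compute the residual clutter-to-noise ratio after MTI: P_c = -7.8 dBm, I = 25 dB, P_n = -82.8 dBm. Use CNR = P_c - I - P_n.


CNR = -7.8 - 25 - (-82.8) = 50.0 dB

50.0 dB


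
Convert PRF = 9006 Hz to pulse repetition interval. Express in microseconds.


PRI = 1/9006 = 0.0001110371 s = 111.0 us

111.0 us


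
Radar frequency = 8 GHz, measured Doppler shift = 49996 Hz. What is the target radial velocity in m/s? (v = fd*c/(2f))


v = 49996 * 3e8 / (2 * 8000000000.0) = 937.4 m/s

937.4 m/s


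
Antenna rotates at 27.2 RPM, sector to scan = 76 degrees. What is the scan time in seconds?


t = 76 / (27.2 * 360) * 60 = 0.47 s

0.47 s


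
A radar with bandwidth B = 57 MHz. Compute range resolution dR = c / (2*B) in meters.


dR = 3e8 / (2 * 57000000.0) = 2.63 m

2.63 m


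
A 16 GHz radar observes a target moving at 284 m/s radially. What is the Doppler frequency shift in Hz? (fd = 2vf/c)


fd = 2 * 284 * 16000000000.0 / 3e8 = 30293.3 Hz

30293.3 Hz


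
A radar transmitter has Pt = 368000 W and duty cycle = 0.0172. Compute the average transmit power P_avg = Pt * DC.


P_avg = 368000 * 0.0172 = 6329.6 W

6329.6 W


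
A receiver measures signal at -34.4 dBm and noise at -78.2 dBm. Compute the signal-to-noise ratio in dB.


SNR = -34.4 - (-78.2) = 43.8 dB

43.8 dB


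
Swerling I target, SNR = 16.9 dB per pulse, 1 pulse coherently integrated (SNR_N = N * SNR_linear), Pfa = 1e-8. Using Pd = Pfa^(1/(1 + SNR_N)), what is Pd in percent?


SNR_lin = 10^(16.9/10) = 48.97788
SNR_N = 1 * 48.97788 = 48.97788
1/(1 + SNR_N) = 1/49.97788 = 0.0200089
Pd = (1e-8)^0.0200089 = 0.69172
Pd = 69.2%

69.2%


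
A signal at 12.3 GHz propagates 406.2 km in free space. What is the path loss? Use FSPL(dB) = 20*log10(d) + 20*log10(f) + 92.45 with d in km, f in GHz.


20*log10(406.2) = 52.17
20*log10(12.3) = 21.8
FSPL = 166.4 dB

166.4 dB


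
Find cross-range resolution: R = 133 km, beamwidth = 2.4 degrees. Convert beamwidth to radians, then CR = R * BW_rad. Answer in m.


BW_rad = 0.041887902
CR = 133000 * 0.041887902 = 5571.1 m

5571.1 m


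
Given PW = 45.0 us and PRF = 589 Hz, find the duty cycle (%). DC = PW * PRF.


DC = 45.0e-6 * 589 * 100 = 2.65%

2.65%


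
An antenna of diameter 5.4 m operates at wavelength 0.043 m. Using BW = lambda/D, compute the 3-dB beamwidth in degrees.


BW_rad = 0.043 / 5.4 = 0.007963
BW_deg = 0.46 degrees

0.46 degrees


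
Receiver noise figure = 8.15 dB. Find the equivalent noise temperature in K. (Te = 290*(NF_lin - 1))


NF_lin = 10^(8.15/10) = 6.531306
Te = 290 * (6.531306 - 1) = 1604.1 K

1604.1 K


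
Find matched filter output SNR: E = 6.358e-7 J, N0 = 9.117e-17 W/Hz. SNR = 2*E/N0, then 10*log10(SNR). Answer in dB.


SNR_lin = 2 * 6.358e-7 / 9.117e-17 = 1.395e10
SNR_dB = 10*log10(1.395e10) = 101.4 dB

101.4 dB


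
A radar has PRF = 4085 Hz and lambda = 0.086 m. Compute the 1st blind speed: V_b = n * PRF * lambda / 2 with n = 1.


V_blind = 1 * 4085 * 0.086 / 2 = 175.7 m/s

175.7 m/s


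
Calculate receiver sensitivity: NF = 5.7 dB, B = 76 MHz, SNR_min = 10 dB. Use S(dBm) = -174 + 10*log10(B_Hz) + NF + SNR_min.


10*log10(76000000.0) = 78.81
S = -174 + 78.81 + 5.7 + 10 = -79.5 dBm

-79.5 dBm


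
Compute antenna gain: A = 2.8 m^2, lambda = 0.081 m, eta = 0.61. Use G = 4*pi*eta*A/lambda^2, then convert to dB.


G_linear = 4*pi*0.61*2.8/0.081^2 = 3271.36
G_dB = 10*log10(3271.36) = 35.1 dB

35.1 dB


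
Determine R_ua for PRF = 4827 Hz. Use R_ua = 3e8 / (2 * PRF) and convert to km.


R_ua = 3e8 / (2 * 4827) = 31075.2 m = 31.1 km

31.1 km


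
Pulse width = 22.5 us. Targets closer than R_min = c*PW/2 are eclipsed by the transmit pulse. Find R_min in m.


R_min = 3e8 * 22.5e-6 / 2 = 3375.0 m

3375.0 m


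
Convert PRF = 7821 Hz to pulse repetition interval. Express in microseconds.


PRI = 1/7821 = 0.0001278609 s = 127.9 us

127.9 us


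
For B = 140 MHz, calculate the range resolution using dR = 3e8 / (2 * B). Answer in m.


dR = 3e8 / (2 * 140000000.0) = 1.07 m

1.07 m


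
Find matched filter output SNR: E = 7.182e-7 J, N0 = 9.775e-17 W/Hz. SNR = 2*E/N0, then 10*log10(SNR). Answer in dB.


SNR_lin = 2 * 7.182e-7 / 9.775e-17 = 1.469e10
SNR_dB = 10*log10(1.469e10) = 101.7 dB

101.7 dB


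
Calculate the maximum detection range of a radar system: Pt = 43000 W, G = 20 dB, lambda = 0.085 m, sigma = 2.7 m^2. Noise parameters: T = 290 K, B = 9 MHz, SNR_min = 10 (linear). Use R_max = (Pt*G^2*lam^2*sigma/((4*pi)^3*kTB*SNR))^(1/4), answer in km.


G_lin = 10^(20/10) = 100.0
R^4 = 43000 * 100.0^2 * 0.085^2 * 2.7 / ((4*pi)^3 * 1.38e-23 * 290 * 9000000.0 * 10)
R^4 = 1.1736e16 m^4
R_max = (1.1736e16)^(1/4) = 10408.3 m = 10.4 km

10.4 km


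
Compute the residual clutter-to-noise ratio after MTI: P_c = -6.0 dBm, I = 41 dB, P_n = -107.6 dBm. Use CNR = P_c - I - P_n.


CNR = -6.0 - 41 - (-107.6) = 60.6 dB

60.6 dB


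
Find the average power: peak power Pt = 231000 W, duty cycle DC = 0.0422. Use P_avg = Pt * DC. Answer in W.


P_avg = 231000 * 0.0422 = 9748.2 W

9748.2 W


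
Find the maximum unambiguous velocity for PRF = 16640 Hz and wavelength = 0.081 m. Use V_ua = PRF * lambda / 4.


V_ua = 16640 * 0.081 / 4 = 337.0 m/s

337.0 m/s


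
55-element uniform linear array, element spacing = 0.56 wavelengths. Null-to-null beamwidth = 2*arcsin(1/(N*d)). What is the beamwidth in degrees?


1/(N*d) = 1/(55*0.56) = 0.032468
BW = 2*arcsin(0.032468) = 3.7 degrees

3.7 degrees


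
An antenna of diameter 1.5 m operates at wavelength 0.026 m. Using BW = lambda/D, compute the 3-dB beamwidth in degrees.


BW_rad = 0.026 / 1.5 = 0.017333
BW_deg = 0.99 degrees

0.99 degrees


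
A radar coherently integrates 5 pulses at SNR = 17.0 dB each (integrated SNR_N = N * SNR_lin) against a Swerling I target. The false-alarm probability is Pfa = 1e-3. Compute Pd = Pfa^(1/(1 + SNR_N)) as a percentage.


SNR_lin = 10^(17.0/10) = 50.11872
SNR_N = 5 * 50.11872 = 250.5936
1/(1 + SNR_N) = 1/251.5936 = 0.0039747
Pd = (1e-3)^0.0039747 = 0.97292
Pd = 97.3%

97.3%


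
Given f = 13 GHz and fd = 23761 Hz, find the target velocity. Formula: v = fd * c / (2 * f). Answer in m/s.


v = 23761 * 3e8 / (2 * 13000000000.0) = 274.2 m/s

274.2 m/s


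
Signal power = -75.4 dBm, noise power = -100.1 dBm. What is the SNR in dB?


SNR = -75.4 - (-100.1) = 24.7 dB

24.7 dB


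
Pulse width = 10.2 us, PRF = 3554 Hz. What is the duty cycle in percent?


DC = 10.2e-6 * 3554 * 100 = 3.63%

3.63%


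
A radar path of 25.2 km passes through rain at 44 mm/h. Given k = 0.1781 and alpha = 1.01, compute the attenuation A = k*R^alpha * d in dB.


gamma = 0.1781 * 44^1.01 = 8.138627 dB/km
A = 8.138627 * 25.2 = 205.09 dB

205.09 dB


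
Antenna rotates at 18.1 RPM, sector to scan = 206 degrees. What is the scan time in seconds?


t = 206 / (18.1 * 360) * 60 = 1.9 s

1.9 s


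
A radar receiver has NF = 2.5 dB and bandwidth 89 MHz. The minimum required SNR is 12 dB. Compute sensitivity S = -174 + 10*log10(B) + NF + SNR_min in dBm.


10*log10(89000000.0) = 79.49
S = -174 + 79.49 + 2.5 + 12 = -80.0 dBm

-80.0 dBm


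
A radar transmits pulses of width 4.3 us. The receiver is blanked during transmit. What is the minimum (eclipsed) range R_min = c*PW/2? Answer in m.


R_min = 3e8 * 4.3e-6 / 2 = 645.0 m

645.0 m


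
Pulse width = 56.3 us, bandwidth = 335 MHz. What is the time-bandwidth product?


TBP = 56.3 * 335 = 18860.5

18860.5


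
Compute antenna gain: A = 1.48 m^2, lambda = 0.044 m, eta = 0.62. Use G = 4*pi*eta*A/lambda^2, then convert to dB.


G_linear = 4*pi*0.62*1.48/0.044^2 = 5956.04
G_dB = 10*log10(5956.04) = 37.7 dB

37.7 dB


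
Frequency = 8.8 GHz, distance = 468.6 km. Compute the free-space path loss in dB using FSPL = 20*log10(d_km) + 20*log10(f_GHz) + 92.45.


20*log10(468.6) = 53.42
20*log10(8.8) = 18.89
FSPL = 164.8 dB

164.8 dB


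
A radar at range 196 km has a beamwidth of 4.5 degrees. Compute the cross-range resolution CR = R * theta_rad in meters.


BW_rad = 0.078539816
CR = 196000 * 0.078539816 = 15393.8 m

15393.8 m


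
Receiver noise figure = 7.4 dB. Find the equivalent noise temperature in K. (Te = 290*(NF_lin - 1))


NF_lin = 10^(7.4/10) = 5.495409
Te = 290 * (5.495409 - 1) = 1303.7 K

1303.7 K


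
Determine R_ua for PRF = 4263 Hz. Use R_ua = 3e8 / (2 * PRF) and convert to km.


R_ua = 3e8 / (2 * 4263) = 35186.5 m = 35.2 km

35.2 km


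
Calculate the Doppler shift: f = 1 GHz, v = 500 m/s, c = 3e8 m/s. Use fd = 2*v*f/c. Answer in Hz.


fd = 2 * 500 * 1000000000.0 / 3e8 = 3333.3 Hz

3333.3 Hz


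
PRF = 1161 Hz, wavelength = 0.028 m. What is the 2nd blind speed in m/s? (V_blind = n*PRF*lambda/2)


V_blind = 2 * 1161 * 0.028 / 2 = 32.5 m/s

32.5 m/s


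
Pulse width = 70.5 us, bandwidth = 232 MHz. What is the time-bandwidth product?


TBP = 70.5 * 232 = 16356.0

16356.0


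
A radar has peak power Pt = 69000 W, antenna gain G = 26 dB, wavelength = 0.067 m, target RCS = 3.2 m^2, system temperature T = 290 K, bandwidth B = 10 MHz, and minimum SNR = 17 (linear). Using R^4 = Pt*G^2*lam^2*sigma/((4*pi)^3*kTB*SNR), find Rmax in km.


G_lin = 10^(26/10) = 398.107171
R^4 = 69000 * 398.107171^2 * 0.067^2 * 3.2 / ((4*pi)^3 * 1.38e-23 * 290 * 10000000.0 * 17)
R^4 = 1.16357e17 m^4
R_max = (1.16357e17)^(1/4) = 18469.2 m = 18.5 km

18.5 km


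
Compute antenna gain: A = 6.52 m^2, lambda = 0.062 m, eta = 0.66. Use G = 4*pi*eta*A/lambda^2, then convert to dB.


G_linear = 4*pi*0.66*6.52/0.062^2 = 14067.54
G_dB = 10*log10(14067.54) = 41.5 dB

41.5 dB


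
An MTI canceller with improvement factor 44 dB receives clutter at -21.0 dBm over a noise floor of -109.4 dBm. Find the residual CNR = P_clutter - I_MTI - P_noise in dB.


CNR = -21.0 - 44 - (-109.4) = 44.4 dB

44.4 dB


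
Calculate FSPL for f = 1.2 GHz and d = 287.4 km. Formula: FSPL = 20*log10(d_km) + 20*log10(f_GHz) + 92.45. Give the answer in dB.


20*log10(287.4) = 49.17
20*log10(1.2) = 1.58
FSPL = 143.2 dB

143.2 dB


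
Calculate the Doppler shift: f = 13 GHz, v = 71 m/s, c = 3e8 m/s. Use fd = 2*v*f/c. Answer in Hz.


fd = 2 * 71 * 13000000000.0 / 3e8 = 6153.3 Hz

6153.3 Hz


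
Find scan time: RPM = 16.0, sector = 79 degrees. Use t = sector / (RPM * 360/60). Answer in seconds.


t = 79 / (16.0 * 360) * 60 = 0.82 s

0.82 s


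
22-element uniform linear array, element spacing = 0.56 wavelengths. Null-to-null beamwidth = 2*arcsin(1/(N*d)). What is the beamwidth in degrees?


1/(N*d) = 1/(22*0.56) = 0.081169
BW = 2*arcsin(0.081169) = 9.3 degrees

9.3 degrees


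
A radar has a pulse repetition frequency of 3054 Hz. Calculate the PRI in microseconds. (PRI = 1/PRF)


PRI = 1/3054 = 0.0003274394 s = 327.4 us

327.4 us


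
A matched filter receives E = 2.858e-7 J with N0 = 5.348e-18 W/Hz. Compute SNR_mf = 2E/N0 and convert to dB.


SNR_lin = 2 * 2.858e-7 / 5.348e-18 = 1.069e11
SNR_dB = 10*log10(1.069e11) = 110.3 dB

110.3 dB


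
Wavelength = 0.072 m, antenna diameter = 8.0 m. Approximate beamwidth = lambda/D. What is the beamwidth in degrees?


BW_rad = 0.072 / 8.0 = 0.009
BW_deg = 0.52 degrees

0.52 degrees


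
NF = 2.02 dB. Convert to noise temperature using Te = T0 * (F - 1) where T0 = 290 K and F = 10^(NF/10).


NF_lin = 10^(2.02/10) = 1.592209
Te = 290 * (1.592209 - 1) = 171.7 K

171.7 K


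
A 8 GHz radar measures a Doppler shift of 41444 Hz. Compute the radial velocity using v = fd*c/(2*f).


v = 41444 * 3e8 / (2 * 8000000000.0) = 777.1 m/s

777.1 m/s


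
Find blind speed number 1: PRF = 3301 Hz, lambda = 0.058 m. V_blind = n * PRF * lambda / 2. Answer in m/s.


V_blind = 1 * 3301 * 0.058 / 2 = 95.7 m/s

95.7 m/s


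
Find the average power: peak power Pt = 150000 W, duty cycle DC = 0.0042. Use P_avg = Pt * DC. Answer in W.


P_avg = 150000 * 0.0042 = 630.0 W

630.0 W


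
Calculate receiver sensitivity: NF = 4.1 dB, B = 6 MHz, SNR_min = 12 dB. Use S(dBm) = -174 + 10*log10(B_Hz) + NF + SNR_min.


10*log10(6000000.0) = 67.78
S = -174 + 67.78 + 4.1 + 12 = -90.1 dBm

-90.1 dBm


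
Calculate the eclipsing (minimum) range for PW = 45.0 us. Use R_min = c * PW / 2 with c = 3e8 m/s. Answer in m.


R_min = 3e8 * 45.0e-6 / 2 = 6750.0 m

6750.0 m


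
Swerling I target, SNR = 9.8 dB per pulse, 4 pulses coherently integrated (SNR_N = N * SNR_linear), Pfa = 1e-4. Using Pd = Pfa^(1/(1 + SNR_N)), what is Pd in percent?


SNR_lin = 10^(9.8/10) = 9.54993
SNR_N = 4 * 9.54993 = 38.19972
1/(1 + SNR_N) = 1/39.19972 = 0.0255104
Pd = (1e-4)^0.0255104 = 0.7906
Pd = 79.1%

79.1%


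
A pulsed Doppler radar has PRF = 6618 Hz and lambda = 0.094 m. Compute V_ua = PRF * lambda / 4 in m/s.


V_ua = 6618 * 0.094 / 4 = 155.5 m/s

155.5 m/s


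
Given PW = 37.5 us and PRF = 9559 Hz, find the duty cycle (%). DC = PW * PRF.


DC = 37.5e-6 * 9559 * 100 = 35.85%

35.85%


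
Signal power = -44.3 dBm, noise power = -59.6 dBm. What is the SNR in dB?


SNR = -44.3 - (-59.6) = 15.3 dB

15.3 dB


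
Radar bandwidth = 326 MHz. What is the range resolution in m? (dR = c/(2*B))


dR = 3e8 / (2 * 326000000.0) = 0.46 m

0.46 m


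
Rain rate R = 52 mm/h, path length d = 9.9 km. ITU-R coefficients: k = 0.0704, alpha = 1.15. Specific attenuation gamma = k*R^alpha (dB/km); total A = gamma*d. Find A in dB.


gamma = 0.0704 * 52^1.15 = 6.621807 dB/km
A = 6.621807 * 9.9 = 65.56 dB

65.56 dB


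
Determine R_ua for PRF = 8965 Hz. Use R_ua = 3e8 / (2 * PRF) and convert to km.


R_ua = 3e8 / (2 * 8965) = 16731.7 m = 16.7 km

16.7 km


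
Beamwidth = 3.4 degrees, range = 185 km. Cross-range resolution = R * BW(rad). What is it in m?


BW_rad = 0.059341195
CR = 185000 * 0.059341195 = 10978.1 m

10978.1 m


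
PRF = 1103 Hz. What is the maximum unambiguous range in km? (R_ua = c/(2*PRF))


R_ua = 3e8 / (2 * 1103) = 135992.7 m = 136.0 km

136.0 km


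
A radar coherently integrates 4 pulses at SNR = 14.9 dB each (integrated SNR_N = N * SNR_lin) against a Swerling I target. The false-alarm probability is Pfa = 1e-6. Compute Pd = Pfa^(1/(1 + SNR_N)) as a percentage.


SNR_lin = 10^(14.9/10) = 30.90295
SNR_N = 4 * 30.90295 = 123.6118
1/(1 + SNR_N) = 1/124.6118 = 0.0080249
Pd = (1e-6)^0.0080249 = 0.89506
Pd = 89.5%

89.5%


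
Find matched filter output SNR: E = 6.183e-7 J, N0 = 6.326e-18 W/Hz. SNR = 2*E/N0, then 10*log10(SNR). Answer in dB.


SNR_lin = 2 * 6.183e-7 / 6.326e-18 = 1.955e11
SNR_dB = 10*log10(1.955e11) = 112.9 dB

112.9 dB


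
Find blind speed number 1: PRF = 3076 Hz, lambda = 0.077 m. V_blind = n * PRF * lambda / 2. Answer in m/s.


V_blind = 1 * 3076 * 0.077 / 2 = 118.4 m/s

118.4 m/s


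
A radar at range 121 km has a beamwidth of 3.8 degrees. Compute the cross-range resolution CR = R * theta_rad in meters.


BW_rad = 0.066322512
CR = 121000 * 0.066322512 = 8025.0 m

8025.0 m


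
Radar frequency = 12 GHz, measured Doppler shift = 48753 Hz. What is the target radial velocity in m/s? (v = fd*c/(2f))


v = 48753 * 3e8 / (2 * 12000000000.0) = 609.4 m/s

609.4 m/s


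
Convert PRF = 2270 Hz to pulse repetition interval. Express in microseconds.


PRI = 1/2270 = 0.0004405286 s = 440.5 us

440.5 us


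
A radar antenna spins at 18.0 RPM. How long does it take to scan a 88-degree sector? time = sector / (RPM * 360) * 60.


t = 88 / (18.0 * 360) * 60 = 0.81 s

0.81 s


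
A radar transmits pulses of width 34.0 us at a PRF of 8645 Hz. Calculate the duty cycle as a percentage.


DC = 34.0e-6 * 8645 * 100 = 29.39%

29.39%


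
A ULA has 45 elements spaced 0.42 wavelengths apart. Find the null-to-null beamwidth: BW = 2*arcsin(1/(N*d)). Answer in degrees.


1/(N*d) = 1/(45*0.42) = 0.05291
BW = 2*arcsin(0.05291) = 6.1 degrees

6.1 degrees


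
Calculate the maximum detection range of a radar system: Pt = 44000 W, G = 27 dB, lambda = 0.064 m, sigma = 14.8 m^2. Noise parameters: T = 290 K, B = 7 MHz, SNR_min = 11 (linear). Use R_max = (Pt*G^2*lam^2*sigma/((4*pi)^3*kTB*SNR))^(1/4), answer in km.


G_lin = 10^(27/10) = 501.187234
R^4 = 44000 * 501.187234^2 * 0.064^2 * 14.8 / ((4*pi)^3 * 1.38e-23 * 290 * 7000000.0 * 11)
R^4 = 1.09566e18 m^4
R_max = (1.09566e18)^(1/4) = 32353.3 m = 32.4 km

32.4 km


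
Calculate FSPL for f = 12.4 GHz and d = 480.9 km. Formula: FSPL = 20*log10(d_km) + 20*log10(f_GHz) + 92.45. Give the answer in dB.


20*log10(480.9) = 53.64
20*log10(12.4) = 21.87
FSPL = 168.0 dB

168.0 dB


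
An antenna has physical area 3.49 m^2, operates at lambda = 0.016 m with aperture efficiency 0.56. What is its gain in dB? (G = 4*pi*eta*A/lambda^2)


G_linear = 4*pi*0.56*3.49/0.016^2 = 95936.39
G_dB = 10*log10(95936.39) = 49.8 dB

49.8 dB


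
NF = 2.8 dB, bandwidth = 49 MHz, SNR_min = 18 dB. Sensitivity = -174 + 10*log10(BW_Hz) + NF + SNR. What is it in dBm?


10*log10(49000000.0) = 76.9
S = -174 + 76.9 + 2.8 + 18 = -76.3 dBm

-76.3 dBm


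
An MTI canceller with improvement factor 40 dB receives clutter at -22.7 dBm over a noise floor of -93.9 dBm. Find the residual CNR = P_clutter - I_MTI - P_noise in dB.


CNR = -22.7 - 40 - (-93.9) = 31.2 dB

31.2 dB


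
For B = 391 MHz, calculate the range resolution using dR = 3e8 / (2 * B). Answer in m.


dR = 3e8 / (2 * 391000000.0) = 0.38 m

0.38 m


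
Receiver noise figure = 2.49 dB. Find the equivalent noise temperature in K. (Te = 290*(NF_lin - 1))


NF_lin = 10^(2.49/10) = 1.774189
Te = 290 * (1.774189 - 1) = 224.5 K

224.5 K


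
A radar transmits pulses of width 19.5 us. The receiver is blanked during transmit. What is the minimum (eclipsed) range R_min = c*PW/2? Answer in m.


R_min = 3e8 * 19.5e-6 / 2 = 2925.0 m

2925.0 m


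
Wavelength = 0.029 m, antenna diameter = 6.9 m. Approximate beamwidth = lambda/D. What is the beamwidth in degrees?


BW_rad = 0.029 / 6.9 = 0.004203
BW_deg = 0.24 degrees

0.24 degrees


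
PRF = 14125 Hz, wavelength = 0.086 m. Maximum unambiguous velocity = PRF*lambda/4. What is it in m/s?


V_ua = 14125 * 0.086 / 4 = 303.7 m/s

303.7 m/s


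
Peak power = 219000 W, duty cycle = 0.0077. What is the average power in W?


P_avg = 219000 * 0.0077 = 1686.3 W

1686.3 W


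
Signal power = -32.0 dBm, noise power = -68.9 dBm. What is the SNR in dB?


SNR = -32.0 - (-68.9) = 36.9 dB

36.9 dB


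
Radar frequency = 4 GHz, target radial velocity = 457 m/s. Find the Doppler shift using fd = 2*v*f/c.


fd = 2 * 457 * 4000000000.0 / 3e8 = 12186.7 Hz

12186.7 Hz


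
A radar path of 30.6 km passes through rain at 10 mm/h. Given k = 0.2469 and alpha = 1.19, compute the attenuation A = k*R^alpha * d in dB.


gamma = 0.2469 * 10^1.19 = 3.824028 dB/km
A = 3.824028 * 30.6 = 117.02 dB

117.02 dB


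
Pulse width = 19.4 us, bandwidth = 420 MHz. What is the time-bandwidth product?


TBP = 19.4 * 420 = 8148.0

8148.0


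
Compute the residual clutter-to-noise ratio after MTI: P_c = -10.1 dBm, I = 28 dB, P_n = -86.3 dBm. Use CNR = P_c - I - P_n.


CNR = -10.1 - 28 - (-86.3) = 48.2 dB

48.2 dB


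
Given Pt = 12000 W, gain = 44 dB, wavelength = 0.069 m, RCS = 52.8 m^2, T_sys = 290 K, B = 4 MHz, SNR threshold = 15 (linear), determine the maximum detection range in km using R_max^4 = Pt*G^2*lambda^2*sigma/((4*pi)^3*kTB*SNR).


G_lin = 10^(44/10) = 25118.864315
R^4 = 12000 * 25118.864315^2 * 0.069^2 * 52.8 / ((4*pi)^3 * 1.38e-23 * 290 * 4000000.0 * 15)
R^4 = 3.99444e21 m^4
R_max = (3.99444e21)^(1/4) = 251399.2 m = 251.4 km

251.4 km


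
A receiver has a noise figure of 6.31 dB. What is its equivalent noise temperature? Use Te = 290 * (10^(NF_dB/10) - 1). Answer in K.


NF_lin = 10^(6.31/10) = 4.275629
Te = 290 * (4.275629 - 1) = 949.9 K

949.9 K


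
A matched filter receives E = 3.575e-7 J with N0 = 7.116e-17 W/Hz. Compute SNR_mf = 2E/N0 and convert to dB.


SNR_lin = 2 * 3.575e-7 / 7.116e-17 = 1.005e10
SNR_dB = 10*log10(1.005e10) = 100.0 dB

100.0 dB


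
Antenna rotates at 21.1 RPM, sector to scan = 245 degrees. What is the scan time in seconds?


t = 245 / (21.1 * 360) * 60 = 1.94 s

1.94 s


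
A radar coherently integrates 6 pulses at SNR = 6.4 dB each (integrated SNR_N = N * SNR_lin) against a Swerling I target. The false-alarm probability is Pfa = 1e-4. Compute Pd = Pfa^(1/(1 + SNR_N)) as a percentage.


SNR_lin = 10^(6.4/10) = 4.36516
SNR_N = 6 * 4.36516 = 26.19096
1/(1 + SNR_N) = 1/27.19096 = 0.0367769
Pd = (1e-4)^0.0367769 = 0.71268
Pd = 71.3%

71.3%


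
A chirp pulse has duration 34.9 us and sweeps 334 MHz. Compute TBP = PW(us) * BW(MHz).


TBP = 34.9 * 334 = 11656.6

11656.6


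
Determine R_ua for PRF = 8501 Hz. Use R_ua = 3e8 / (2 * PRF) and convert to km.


R_ua = 3e8 / (2 * 8501) = 17645.0 m = 17.6 km

17.6 km


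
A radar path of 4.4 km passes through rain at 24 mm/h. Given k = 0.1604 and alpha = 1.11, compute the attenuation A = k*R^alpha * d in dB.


gamma = 0.1604 * 24^1.11 = 5.460581 dB/km
A = 5.460581 * 4.4 = 24.03 dB

24.03 dB


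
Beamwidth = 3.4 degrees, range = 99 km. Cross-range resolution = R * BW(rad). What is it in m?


BW_rad = 0.059341195
CR = 99000 * 0.059341195 = 5874.8 m

5874.8 m


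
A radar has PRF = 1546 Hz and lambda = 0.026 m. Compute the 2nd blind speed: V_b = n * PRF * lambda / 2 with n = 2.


V_blind = 2 * 1546 * 0.026 / 2 = 40.2 m/s

40.2 m/s


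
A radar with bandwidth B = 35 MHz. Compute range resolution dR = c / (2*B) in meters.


dR = 3e8 / (2 * 35000000.0) = 4.29 m

4.29 m


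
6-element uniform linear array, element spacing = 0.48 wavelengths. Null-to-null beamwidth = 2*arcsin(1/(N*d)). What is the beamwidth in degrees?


1/(N*d) = 1/(6*0.48) = 0.347222
BW = 2*arcsin(0.347222) = 40.6 degrees

40.6 degrees


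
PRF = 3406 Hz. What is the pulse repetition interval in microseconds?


PRI = 1/3406 = 0.0002935995 s = 293.6 us

293.6 us


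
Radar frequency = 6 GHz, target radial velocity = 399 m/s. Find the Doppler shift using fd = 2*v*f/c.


fd = 2 * 399 * 6000000000.0 / 3e8 = 15960.0 Hz

15960.0 Hz


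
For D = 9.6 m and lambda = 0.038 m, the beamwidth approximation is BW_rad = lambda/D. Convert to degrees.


BW_rad = 0.038 / 9.6 = 0.003958
BW_deg = 0.23 degrees

0.23 degrees


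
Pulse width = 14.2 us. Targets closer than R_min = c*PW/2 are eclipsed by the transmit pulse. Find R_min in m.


R_min = 3e8 * 14.2e-6 / 2 = 2130.0 m

2130.0 m


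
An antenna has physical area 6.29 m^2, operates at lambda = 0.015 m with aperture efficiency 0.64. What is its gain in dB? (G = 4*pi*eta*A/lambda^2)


G_linear = 4*pi*0.64*6.29/0.015^2 = 224831.92
G_dB = 10*log10(224831.92) = 53.5 dB

53.5 dB


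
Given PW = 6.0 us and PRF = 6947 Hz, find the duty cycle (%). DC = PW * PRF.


DC = 6.0e-6 * 6947 * 100 = 4.17%

4.17%


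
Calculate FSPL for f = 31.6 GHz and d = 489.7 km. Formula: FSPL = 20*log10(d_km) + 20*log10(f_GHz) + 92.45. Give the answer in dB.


20*log10(489.7) = 53.8
20*log10(31.6) = 29.99
FSPL = 176.2 dB

176.2 dB


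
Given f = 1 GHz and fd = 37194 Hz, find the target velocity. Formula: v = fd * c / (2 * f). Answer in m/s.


v = 37194 * 3e8 / (2 * 1000000000.0) = 5579.1 m/s

5579.1 m/s


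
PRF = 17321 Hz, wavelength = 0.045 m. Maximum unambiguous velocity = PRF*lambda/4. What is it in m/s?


V_ua = 17321 * 0.045 / 4 = 194.9 m/s

194.9 m/s


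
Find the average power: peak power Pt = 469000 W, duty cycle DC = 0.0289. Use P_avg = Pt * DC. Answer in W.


P_avg = 469000 * 0.0289 = 13554.1 W

13554.1 W


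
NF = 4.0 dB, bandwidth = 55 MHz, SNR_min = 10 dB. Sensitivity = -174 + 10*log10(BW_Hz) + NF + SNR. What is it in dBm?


10*log10(55000000.0) = 77.4
S = -174 + 77.4 + 4.0 + 10 = -82.6 dBm

-82.6 dBm


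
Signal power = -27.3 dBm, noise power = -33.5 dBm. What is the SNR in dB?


SNR = -27.3 - (-33.5) = 6.2 dB

6.2 dB


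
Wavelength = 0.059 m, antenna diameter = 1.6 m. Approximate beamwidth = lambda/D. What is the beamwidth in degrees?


BW_rad = 0.059 / 1.6 = 0.036875
BW_deg = 2.11 degrees

2.11 degrees


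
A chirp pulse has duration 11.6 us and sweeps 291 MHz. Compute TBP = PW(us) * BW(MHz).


TBP = 11.6 * 291 = 3375.6

3375.6


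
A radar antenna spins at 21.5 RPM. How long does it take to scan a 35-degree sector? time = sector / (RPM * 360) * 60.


t = 35 / (21.5 * 360) * 60 = 0.27 s

0.27 s


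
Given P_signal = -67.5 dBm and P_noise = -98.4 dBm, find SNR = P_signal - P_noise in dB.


SNR = -67.5 - (-98.4) = 30.9 dB

30.9 dB


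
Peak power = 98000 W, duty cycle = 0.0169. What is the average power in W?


P_avg = 98000 * 0.0169 = 1656.2 W

1656.2 W


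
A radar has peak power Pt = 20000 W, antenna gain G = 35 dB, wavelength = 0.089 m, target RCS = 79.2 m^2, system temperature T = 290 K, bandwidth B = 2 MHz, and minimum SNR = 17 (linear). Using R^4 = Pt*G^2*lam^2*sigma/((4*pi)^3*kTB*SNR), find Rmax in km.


G_lin = 10^(35/10) = 3162.27766
R^4 = 20000 * 3162.27766^2 * 0.089^2 * 79.2 / ((4*pi)^3 * 1.38e-23 * 290 * 2000000.0 * 17)
R^4 = 4.64675e20 m^4
R_max = (4.64675e20)^(1/4) = 146820.7 m = 146.8 km

146.8 km


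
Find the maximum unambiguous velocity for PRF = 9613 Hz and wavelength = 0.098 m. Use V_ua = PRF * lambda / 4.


V_ua = 9613 * 0.098 / 4 = 235.5 m/s

235.5 m/s


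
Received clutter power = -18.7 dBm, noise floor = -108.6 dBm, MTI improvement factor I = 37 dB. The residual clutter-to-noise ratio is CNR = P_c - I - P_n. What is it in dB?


CNR = -18.7 - 37 - (-108.6) = 52.9 dB

52.9 dB


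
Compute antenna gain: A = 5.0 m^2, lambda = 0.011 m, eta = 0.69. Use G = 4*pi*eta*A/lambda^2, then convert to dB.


G_linear = 4*pi*0.69*5.0/0.011^2 = 358297.34
G_dB = 10*log10(358297.34) = 55.5 dB

55.5 dB


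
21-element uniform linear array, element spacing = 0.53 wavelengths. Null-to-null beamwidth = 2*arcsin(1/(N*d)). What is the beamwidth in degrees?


1/(N*d) = 1/(21*0.53) = 0.089847
BW = 2*arcsin(0.089847) = 10.3 degrees

10.3 degrees


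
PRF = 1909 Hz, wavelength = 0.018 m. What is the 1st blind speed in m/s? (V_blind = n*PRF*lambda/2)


V_blind = 1 * 1909 * 0.018 / 2 = 17.2 m/s

17.2 m/s


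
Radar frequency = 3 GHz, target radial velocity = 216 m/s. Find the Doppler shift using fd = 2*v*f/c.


fd = 2 * 216 * 3000000000.0 / 3e8 = 4320.0 Hz

4320.0 Hz


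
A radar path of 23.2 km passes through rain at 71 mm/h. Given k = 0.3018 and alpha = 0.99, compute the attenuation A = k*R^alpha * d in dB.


gamma = 0.3018 * 71^0.99 = 20.533595 dB/km
A = 20.533595 * 23.2 = 476.38 dB

476.38 dB


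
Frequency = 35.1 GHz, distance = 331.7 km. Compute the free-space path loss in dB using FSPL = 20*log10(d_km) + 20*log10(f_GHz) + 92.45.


20*log10(331.7) = 50.41
20*log10(35.1) = 30.91
FSPL = 173.8 dB

173.8 dB


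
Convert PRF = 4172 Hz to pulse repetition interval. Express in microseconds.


PRI = 1/4172 = 0.0002396932 s = 239.7 us

239.7 us


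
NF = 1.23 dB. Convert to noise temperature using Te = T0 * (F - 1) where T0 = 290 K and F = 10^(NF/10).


NF_lin = 10^(1.23/10) = 1.327394
Te = 290 * (1.327394 - 1) = 94.9 K

94.9 K


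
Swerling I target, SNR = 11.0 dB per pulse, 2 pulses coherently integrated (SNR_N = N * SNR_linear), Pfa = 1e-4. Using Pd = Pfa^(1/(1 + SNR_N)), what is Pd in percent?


SNR_lin = 10^(11.0/10) = 12.58925
SNR_N = 2 * 12.58925 = 25.1785
1/(1 + SNR_N) = 1/26.1785 = 0.0381993
Pd = (1e-4)^0.0381993 = 0.7034
Pd = 70.3%

70.3%


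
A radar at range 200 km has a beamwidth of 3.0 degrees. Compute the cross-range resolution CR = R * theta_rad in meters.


BW_rad = 0.052359878
CR = 200000 * 0.052359878 = 10472.0 m

10472.0 m


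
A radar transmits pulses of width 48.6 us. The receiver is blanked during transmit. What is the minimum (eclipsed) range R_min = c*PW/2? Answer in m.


R_min = 3e8 * 48.6e-6 / 2 = 7290.0 m

7290.0 m


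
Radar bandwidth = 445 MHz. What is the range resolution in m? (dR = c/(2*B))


dR = 3e8 / (2 * 445000000.0) = 0.34 m

0.34 m


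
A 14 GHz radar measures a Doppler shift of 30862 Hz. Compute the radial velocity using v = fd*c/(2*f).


v = 30862 * 3e8 / (2 * 14000000000.0) = 330.7 m/s

330.7 m/s


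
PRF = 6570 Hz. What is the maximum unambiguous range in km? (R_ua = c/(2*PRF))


R_ua = 3e8 / (2 * 6570) = 22831.1 m = 22.8 km

22.8 km


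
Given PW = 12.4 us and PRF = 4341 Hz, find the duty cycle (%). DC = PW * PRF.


DC = 12.4e-6 * 4341 * 100 = 5.38%

5.38%


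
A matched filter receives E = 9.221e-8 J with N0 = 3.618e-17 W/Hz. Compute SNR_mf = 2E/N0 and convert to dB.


SNR_lin = 2 * 9.221e-8 / 3.618e-17 = 5.097e9
SNR_dB = 10*log10(5.097e9) = 97.1 dB

97.1 dB


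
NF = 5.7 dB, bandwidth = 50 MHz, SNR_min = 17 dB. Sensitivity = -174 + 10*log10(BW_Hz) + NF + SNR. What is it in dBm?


10*log10(50000000.0) = 76.99
S = -174 + 76.99 + 5.7 + 17 = -74.3 dBm

-74.3 dBm


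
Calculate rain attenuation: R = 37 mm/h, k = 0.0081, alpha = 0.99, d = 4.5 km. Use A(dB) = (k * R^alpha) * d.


gamma = 0.0081 * 37^0.99 = 0.289071 dB/km
A = 0.289071 * 4.5 = 1.3 dB

1.3 dB


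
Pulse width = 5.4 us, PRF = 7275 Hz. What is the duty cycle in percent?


DC = 5.4e-6 * 7275 * 100 = 3.93%

3.93%


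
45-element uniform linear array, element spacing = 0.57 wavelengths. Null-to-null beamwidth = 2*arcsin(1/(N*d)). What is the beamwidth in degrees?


1/(N*d) = 1/(45*0.57) = 0.038986
BW = 2*arcsin(0.038986) = 4.5 degrees

4.5 degrees


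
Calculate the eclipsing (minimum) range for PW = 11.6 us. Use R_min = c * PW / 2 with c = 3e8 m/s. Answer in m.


R_min = 3e8 * 11.6e-6 / 2 = 1740.0 m

1740.0 m


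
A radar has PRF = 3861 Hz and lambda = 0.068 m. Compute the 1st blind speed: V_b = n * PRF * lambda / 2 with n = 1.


V_blind = 1 * 3861 * 0.068 / 2 = 131.3 m/s

131.3 m/s


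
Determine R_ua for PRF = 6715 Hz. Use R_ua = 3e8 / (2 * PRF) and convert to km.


R_ua = 3e8 / (2 * 6715) = 22338.0 m = 22.3 km

22.3 km


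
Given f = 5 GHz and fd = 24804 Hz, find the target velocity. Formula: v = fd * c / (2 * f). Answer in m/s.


v = 24804 * 3e8 / (2 * 5000000000.0) = 744.1 m/s

744.1 m/s


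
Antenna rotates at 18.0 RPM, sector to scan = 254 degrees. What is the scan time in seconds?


t = 254 / (18.0 * 360) * 60 = 2.35 s

2.35 s


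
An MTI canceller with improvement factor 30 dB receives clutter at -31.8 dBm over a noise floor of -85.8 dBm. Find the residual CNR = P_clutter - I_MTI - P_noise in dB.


CNR = -31.8 - 30 - (-85.8) = 24.0 dB

24.0 dB


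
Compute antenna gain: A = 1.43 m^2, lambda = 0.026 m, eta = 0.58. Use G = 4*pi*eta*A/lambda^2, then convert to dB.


G_linear = 4*pi*0.58*1.43/0.026^2 = 15417.97
G_dB = 10*log10(15417.97) = 41.9 dB

41.9 dB


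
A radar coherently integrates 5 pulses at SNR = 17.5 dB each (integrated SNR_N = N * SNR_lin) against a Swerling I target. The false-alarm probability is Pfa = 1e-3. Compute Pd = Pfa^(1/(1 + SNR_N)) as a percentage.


SNR_lin = 10^(17.5/10) = 56.23413
SNR_N = 5 * 56.23413 = 281.17065
1/(1 + SNR_N) = 1/282.17065 = 0.003544
Pd = (1e-3)^0.003544 = 0.97582
Pd = 97.6%

97.6%


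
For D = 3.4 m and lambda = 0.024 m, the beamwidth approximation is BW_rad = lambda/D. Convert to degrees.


BW_rad = 0.024 / 3.4 = 0.007059
BW_deg = 0.4 degrees

0.4 degrees


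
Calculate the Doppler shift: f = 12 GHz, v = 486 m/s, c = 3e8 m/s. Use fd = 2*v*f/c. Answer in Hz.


fd = 2 * 486 * 12000000000.0 / 3e8 = 38880.0 Hz

38880.0 Hz


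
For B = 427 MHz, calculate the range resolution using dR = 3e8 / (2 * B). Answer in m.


dR = 3e8 / (2 * 427000000.0) = 0.35 m

0.35 m


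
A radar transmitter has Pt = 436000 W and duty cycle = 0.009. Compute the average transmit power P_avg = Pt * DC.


P_avg = 436000 * 0.009 = 3924.0 W

3924.0 W


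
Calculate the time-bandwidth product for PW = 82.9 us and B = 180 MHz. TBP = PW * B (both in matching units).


TBP = 82.9 * 180 = 14922.0

14922.0


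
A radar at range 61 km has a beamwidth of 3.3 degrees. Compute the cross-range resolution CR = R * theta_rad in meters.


BW_rad = 0.057595865
CR = 61000 * 0.057595865 = 3513.3 m

3513.3 m


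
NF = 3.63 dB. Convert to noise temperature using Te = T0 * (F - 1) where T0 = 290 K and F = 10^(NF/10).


NF_lin = 10^(3.63/10) = 2.306747
Te = 290 * (2.306747 - 1) = 379.0 K

379.0 K


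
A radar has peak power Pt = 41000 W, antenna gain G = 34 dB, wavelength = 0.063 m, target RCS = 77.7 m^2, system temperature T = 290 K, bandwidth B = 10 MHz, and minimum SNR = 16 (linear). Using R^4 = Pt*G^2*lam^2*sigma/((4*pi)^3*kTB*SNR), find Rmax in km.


G_lin = 10^(34/10) = 2511.886432
R^4 = 41000 * 2511.886432^2 * 0.063^2 * 77.7 / ((4*pi)^3 * 1.38e-23 * 290 * 10000000.0 * 16)
R^4 = 6.27855e19 m^4
R_max = (6.27855e19)^(1/4) = 89015.3 m = 89.0 km

89.0 km


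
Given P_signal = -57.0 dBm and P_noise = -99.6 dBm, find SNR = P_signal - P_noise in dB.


SNR = -57.0 - (-99.6) = 42.6 dB

42.6 dB


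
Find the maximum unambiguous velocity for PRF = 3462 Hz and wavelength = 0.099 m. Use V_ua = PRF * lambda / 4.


V_ua = 3462 * 0.099 / 4 = 85.7 m/s

85.7 m/s
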